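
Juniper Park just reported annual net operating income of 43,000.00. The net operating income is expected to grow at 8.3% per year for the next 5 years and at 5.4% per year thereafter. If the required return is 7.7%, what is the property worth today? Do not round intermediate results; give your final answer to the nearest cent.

D_1 = 46569.00000
D_2 = 50434.22700
D_3 = 54620.26784
D_4 = 59153.75007
D_5 = 64063.51133
Terminal value at year 5: TV = D_5×(1+g_2)/(r−g_2) = 67522.94094/0.023 = 2935780.04085
P_0 = D_1/(1+r)^1 + D_2/(1+r)^2 + D_3/(1+r)^3 + D_4/(1+r)^4 + D_5/(1+r)^5 + TV/(1+r)^5
    = 43239.55432 + 43480.44320 + 43722.67408 + 43966.25444 + 44211.19179 + 2026025.91935 = 2244646.03718

2244646.04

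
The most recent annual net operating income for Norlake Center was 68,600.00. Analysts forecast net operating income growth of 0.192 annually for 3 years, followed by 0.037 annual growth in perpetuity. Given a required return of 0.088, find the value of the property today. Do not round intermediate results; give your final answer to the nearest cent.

2082029.88

D_1 = 81771.20000
D_2 = 97471.27040
D_3 = 116185.75432
Terminal value at year 3: TV = D_3×(1+g_2)/(r−g_2) = 120484.62723/0.051 = 2362443.67111
P_0 = D_1/(1+r)^1 + D_2/(1+r)^2 + D_3/(1+r)^3 + TV/(1+r)^3
    = 75157.35294 + 82341.51168 + 90212.39147 + 1834318.62658 = 2082029.88267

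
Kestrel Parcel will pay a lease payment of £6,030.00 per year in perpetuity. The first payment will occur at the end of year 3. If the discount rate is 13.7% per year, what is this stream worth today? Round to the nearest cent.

£34046.76

Value at end of year 2: C / r = £6,030.00 / 0.137 = £44,014.5985
Discount to today: PV = £44,014.5985 / (1 + 0.137)^2 = £44,014.5985 / 1.292769 = £34,046.76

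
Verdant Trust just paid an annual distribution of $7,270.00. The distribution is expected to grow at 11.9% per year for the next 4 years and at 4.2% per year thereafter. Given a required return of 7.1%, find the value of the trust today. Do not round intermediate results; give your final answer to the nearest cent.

$343778.62

D_1 = 8135.13000
D_2 = 9103.21047
D_3 = 10186.49252
D_4 = 11398.68513
Terminal value at year 4: TV = D_4×(1+g_2)/(r−g_2) = 11877.42990/0.029 = 409566.54830
P_0 = D_1/(1+r)^1 + D_2/(1+r)^2 + D_3/(1+r)^3 + D_4/(1+r)^4 + TV/(1+r)^4
    = 7595.82633 + 7936.25552 + 8291.94204 + 8663.56970 + 311291.02158 = 343778.61517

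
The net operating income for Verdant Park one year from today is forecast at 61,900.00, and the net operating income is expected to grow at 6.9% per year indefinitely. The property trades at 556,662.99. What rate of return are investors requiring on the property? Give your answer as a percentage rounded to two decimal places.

P = D₁/(r − g) ⇒ r = D₁/P + g = 61,900.0000/556,662.99 + 0.069 = 0.111198 + 0.069 = 0.180198

18.02%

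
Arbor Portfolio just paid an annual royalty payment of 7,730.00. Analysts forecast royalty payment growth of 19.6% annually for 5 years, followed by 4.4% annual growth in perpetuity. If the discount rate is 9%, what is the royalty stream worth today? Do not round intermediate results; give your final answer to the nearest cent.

D_1 = 9245.08000
D_2 = 11057.11568
D_3 = 13224.31035
D_4 = 15816.27518
D_5 = 18916.26512
Terminal value at year 5: TV = D_5×(1+g_2)/(r−g_2) = 19748.58078/0.046 = 429316.97355
P_0 = D_1/(1+r)^1 + D_2/(1+r)^2 + D_3/(1+r)^3 + D_4/(1+r)^4 + D_5/(1+r)^5 + TV/(1+r)^5
    = 8481.72477 + 9306.55305 + 10211.59399 + 11204.64808 + 12294.27441 + 279026.57578 = 330525.37009

330525.37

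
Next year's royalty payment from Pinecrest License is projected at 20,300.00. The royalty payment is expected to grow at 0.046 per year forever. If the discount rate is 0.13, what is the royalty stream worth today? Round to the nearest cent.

Growing perpetuity: P = D₁ / (r − g) = 20,300.0000 / (0.13 − 0.046) = 241,666.67

241666.67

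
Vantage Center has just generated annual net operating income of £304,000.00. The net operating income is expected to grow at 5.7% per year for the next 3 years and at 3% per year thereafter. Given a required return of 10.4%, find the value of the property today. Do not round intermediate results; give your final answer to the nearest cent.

D_1 = 321328.00000
D_2 = 339643.69600
D_3 = 359003.38667
Terminal value at year 3: TV = D_3×(1+g_2)/(r−g_2) = 369773.48827/0.074 = 4996939.03070
P_0 = D_1/(1+r)^1 + D_2/(1+r)^2 + D_3/(1+r)^3 + TV/(1+r)^3
    = 291057.97101 + 278666.91609 + 266803.37890 + 3713614.59821 = 4550142.86421

£4550142.86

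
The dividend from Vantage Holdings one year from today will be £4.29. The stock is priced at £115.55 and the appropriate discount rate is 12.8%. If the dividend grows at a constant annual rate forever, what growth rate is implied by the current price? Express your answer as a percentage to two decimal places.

9.09%

P = D₁/(r−g) ⇒ g = r − D₁/P = 0.128 − £4.29/£115.55 = 0.090873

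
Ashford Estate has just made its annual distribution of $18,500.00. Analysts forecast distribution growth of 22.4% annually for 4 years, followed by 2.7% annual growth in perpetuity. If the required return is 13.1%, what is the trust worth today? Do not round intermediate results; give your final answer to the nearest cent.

$341117.09

D_1 = 22644.00000
D_2 = 27716.25600
D_3 = 33924.69734
D_4 = 41523.82955
Terminal value at year 4: TV = D_4×(1+g_2)/(r−g_2) = 42644.97295/0.104 = 410047.81680
P_0 = D_1/(1+r)^1 + D_2/(1+r)^2 + D_3/(1+r)^3 + D_4/(1+r)^4 + TV/(1+r)^4
    = 20021.22016 + 21667.52739 + 23449.20736 + 25377.39152 + 250601.74123 = 341117.08765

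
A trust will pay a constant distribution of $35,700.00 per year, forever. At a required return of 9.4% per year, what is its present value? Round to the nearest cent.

Level perpetuity: PV = C / r = $35,700.00 / 0.094 = $379,787.23

$379787.23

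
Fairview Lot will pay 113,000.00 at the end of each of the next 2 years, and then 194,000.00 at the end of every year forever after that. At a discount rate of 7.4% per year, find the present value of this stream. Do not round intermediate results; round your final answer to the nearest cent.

2475980.10

PV of 2-year annuity: 113,000.00 × [1 − (1+0.074)^−2] / 0.074 = 203178.91313
Perpetuity value at year 2: 194,000.00 / 0.074 = 2621621.62162
PV of perpetuity: 2621621.62162 / (1+0.074)^2 = 2272801.18669
Total PV = 203178.91313 + 2272801.18669 = 2475980.09982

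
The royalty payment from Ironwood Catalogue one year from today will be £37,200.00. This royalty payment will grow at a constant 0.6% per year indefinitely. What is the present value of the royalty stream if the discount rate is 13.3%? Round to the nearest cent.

Growing perpetuity: P = D₁ / (r − g) = £37,200.0000 / (0.133 − 0.006) = £292,913.39

£292913.39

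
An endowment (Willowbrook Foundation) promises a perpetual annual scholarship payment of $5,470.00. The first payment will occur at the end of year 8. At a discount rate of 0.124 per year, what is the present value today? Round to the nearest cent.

$19462.63

Value at end of year 7: C / r = $5,470.00 / 0.124 = $44,112.9032
Discount to today: PV = $44,112.9032 / (1 + 0.124)^7 = $44,112.9032 / 2.266544 = $19,462.63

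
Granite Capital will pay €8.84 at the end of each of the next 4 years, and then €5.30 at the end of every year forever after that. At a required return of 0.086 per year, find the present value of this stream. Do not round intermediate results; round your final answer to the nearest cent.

€73.20

PV of 4-year annuity: €8.84 × [1 − (1+0.086)^−4] / 0.086 = 28.89239
Perpetuity value at year 4: €5.30 / 0.086 = 61.62791
PV of perpetuity: 61.62791 / (1+0.086)^4 = 44.30555
Total PV = 28.89239 + 44.30555 = 73.19794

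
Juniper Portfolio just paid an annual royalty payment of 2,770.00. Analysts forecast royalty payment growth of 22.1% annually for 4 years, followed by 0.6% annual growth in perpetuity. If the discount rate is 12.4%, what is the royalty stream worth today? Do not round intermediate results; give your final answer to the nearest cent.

D_1 = 3382.17000
D_2 = 4129.62957
D_3 = 5042.27770
D_4 = 6156.62108
Terminal value at year 4: TV = D_4×(1+g_2)/(r−g_2) = 6193.56080/0.118 = 52487.80343
P_0 = D_1/(1+r)^1 + D_2/(1+r)^2 + D_3/(1+r)^3 + D_4/(1+r)^4 + TV/(1+r)^4
    = 3009.04804 + 3268.72568 + 3550.81321 + 3857.24460 + 32884.64466 = 46570.47619

46570.48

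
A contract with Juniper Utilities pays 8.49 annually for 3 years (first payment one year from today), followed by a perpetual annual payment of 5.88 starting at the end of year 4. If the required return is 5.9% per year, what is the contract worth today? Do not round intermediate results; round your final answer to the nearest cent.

PV of 3-year annuity: 8.49 × [1 − (1+0.059)^−3] / 0.059 = 22.73592
Perpetuity value at year 3: 5.88 / 0.059 = 99.66102
PV of perpetuity: 99.66102 / (1+0.059)^3 = 83.91458
Total PV = 22.73592 + 83.91458 = 106.65051

106.65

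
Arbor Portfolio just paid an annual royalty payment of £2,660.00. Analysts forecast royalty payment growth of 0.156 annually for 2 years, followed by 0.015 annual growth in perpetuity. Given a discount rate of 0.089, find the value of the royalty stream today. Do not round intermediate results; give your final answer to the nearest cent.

D_1 = 3074.96000
D_2 = 3554.65376
Terminal value at year 2: TV = D_2×(1+g_2)/(r−g_2) = 3607.97357/0.074 = 48756.39955
P_0 = D_1/(1+r)^1 + D_2/(1+r)^2 + TV/(1+r)^2
    = 2823.65473 + 2997.37821 + 41112.68756 = 46933.72050

£46933.72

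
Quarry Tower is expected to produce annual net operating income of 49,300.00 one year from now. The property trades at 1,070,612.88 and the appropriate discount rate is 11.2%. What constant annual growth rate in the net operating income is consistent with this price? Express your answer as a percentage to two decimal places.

6.60%

P = D₁/(r−g) ⇒ g = r − D₁/P = 0.112 − 49,300.00/1,070,612.88 = 0.065952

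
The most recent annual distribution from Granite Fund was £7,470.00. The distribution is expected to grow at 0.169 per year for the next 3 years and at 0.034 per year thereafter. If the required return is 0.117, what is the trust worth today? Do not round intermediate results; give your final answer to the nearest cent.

£131233.20

D_1 = 8732.43000
D_2 = 10208.21067
D_3 = 11933.39827
Terminal value at year 3: TV = D_3×(1+g_2)/(r−g_2) = 12339.13381/0.083 = 148664.26283
P_0 = D_1/(1+r)^1 + D_2/(1+r)^2 + D_3/(1+r)^3 + TV/(1+r)^3
    = 7817.75291 + 8181.69485 + 8562.57948 + 106671.17092 = 131233.19817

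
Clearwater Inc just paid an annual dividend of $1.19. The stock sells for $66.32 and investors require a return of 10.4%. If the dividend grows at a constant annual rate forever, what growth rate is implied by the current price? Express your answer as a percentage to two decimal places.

P = D₀(1+g)/(r−g) ⇒ P(r−g) = D₀(1+g) ⇒ g(P+D₀) = P·r − D₀
g = (P·r − D₀)/(P + D₀) = ($66.32×0.104 − $1.19) / ($66.32 + $1.19) = 0.084540

8.45%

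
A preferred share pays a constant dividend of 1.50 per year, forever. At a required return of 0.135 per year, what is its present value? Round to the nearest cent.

Level perpetuity: PV = C / r = 1.50 / 0.135 = 11.11

11.11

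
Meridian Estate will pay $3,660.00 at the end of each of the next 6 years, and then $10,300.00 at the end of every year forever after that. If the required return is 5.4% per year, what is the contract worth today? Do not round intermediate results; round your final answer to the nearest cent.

$157465.02

PV of 6-year annuity: $3,660.00 × [1 − (1+0.054)^−6] / 0.054 = 18341.73945
Perpetuity value at year 6: $10,300.00 / 0.054 = 190740.74074
PV of perpetuity: 190740.74074 / (1+0.054)^6 = 139123.27727
Total PV = 18341.73945 + 139123.27727 = 157465.01672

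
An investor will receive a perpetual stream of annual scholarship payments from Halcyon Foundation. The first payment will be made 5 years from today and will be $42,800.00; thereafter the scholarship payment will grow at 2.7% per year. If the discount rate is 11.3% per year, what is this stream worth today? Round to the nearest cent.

Value at end of year 4: C₁ / (r − g) = $42,800.00 / (0.113 − 0.027) = $497,674.4186
Discount to today: PV = $497,674.4186 / (1 + 0.113)^4 = $497,674.4186 / 1.534549 = $324,313.23

$324313.23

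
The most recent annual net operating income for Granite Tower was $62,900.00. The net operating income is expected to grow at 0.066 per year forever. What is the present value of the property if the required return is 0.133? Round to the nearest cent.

$1000767.16

D₁ = D₀ × (1 + g) = $62,900.00 × 1.066 = $67,051.4000
Growing perpetuity: P = D₁ / (r − g) = $67,051.4000 / (0.133 − 0.066) = $1,000,767.16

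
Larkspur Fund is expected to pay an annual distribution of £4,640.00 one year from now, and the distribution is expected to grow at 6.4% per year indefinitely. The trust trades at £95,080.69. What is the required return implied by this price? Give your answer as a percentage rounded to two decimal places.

P = D₁/(r − g) ⇒ r = D₁/P + g = £4,640.0000/£95,080.69 + 0.064 = 0.048801 + 0.064 = 0.112801

11.28%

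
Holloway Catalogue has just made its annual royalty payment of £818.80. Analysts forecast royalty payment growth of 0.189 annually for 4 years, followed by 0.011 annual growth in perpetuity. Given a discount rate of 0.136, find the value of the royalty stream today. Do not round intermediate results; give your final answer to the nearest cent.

£11623.00

D_1 = 973.55320
D_2 = 1157.55475
D_3 = 1376.33260
D_4 = 1636.45947
Terminal value at year 4: TV = D_4×(1+g_2)/(r−g_2) = 1654.46052/0.125 = 13235.68416
P_0 = D_1/(1+r)^1 + D_2/(1+r)^2 + D_3/(1+r)^3 + D_4/(1+r)^4 + TV/(1+r)^4
    = 857.00106 + 896.98438 + 938.83312 + 982.63432 + 7947.54635 = 11622.99923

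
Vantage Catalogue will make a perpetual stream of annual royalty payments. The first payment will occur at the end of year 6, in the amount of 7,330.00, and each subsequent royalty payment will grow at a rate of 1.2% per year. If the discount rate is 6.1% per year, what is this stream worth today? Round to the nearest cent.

111257.93

Value at end of year 5: C₁ / (r − g) = 7,330.00 / (0.061 − 0.012) = 149,591.8367
Discount to today: PV = 149,591.8367 / (1 + 0.061)^5 = 149,591.8367 / 1.344550 = 111,257.93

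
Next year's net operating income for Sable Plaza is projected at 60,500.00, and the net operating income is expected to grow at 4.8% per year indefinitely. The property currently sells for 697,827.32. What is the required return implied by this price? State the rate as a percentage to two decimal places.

P = D₁/(r − g) ⇒ r = D₁/P + g = 60,500.0000/697,827.32 + 0.048 = 0.086698 + 0.048 = 0.134698

13.47%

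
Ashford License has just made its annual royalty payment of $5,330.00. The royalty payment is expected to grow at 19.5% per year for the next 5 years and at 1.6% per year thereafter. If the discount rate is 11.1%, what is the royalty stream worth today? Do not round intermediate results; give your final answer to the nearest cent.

$115406.44

D_1 = 6369.35000
D_2 = 7611.37325
D_3 = 9095.59103
D_4 = 10869.23129
D_5 = 12988.73139
Terminal value at year 5: TV = D_5×(1+g_2)/(r−g_2) = 13196.55109/0.095 = 138911.06409
P_0 = D_1/(1+r)^1 + D_2/(1+r)^2 + D_3/(1+r)^3 + D_4/(1+r)^4 + D_5/(1+r)^5 + TV/(1+r)^5
    = 5732.98830 + 6166.44556 + 6632.67547 + 7134.15588 + 7673.55200 + 82066.61934 = 115406.43655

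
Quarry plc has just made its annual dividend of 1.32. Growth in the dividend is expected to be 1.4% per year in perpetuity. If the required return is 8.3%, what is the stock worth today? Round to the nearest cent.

19.40

D₁ = D₀ × (1 + g) = 1.32 × 1.014 = 1.3385
Growing perpetuity: P = D₁ / (r − g) = 1.3385 / (0.083 − 0.014) = 19.40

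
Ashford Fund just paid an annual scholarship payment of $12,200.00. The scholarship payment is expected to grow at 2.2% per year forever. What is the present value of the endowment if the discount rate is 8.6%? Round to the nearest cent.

D₁ = D₀ × (1 + g) = $12,200.00 × 1.022 = $12,468.4000
Growing perpetuity: P = D₁ / (r − g) = $12,468.4000 / (0.086 − 0.022) = $194,818.75

$194818.75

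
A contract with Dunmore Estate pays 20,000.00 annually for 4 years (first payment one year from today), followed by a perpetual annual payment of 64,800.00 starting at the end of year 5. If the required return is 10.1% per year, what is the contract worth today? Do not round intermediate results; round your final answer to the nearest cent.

PV of 4-year annuity: 20,000.00 × [1 − (1+0.101)^−4] / 0.101 = 63260.31593
Perpetuity value at year 4: 64,800.00 / 0.101 = 641584.15842
PV of perpetuity: 641584.15842 / (1+0.101)^4 = 436620.73481
Total PV = 63260.31593 + 436620.73481 = 499881.05074

499881.05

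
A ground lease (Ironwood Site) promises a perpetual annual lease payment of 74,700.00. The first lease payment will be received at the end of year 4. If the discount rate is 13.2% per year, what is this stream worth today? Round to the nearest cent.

Value at end of year 3: C / r = 74,700.00 / 0.132 = 565,909.0909
Discount to today: PV = 565,909.0909 / (1 + 0.132)^3 = 565,909.0909 / 1.450572 = 390,128.24

390128.24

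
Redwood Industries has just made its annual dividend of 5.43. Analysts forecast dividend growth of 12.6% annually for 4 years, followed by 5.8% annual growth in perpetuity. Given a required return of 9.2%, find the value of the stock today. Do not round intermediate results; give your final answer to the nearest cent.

D_1 = 6.11418
D_2 = 6.88457
D_3 = 7.75202
D_4 = 8.72878
Terminal value at year 4: TV = D_4×(1+g_2)/(r−g_2) = 9.23505/0.034 = 271.61900
P_0 = D_1/(1+r)^1 + D_2/(1+r)^2 + D_3/(1+r)^3 + D_4/(1+r)^4 + TV/(1+r)^4
    = 5.59907 + 5.77340 + 5.95315 + 6.13851 + 191.01593 = 214.48005

214.48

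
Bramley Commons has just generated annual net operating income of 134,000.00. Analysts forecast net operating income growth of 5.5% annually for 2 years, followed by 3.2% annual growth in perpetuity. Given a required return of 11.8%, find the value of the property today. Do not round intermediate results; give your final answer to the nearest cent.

1677654.97

D_1 = 141370.00000
D_2 = 149145.35000
Terminal value at year 2: TV = D_2×(1+g_2)/(r−g_2) = 153918.00120/0.086 = 1789744.20000
P_0 = D_1/(1+r)^1 + D_2/(1+r)^2 + TV/(1+r)^2
    = 126449.01610 + 119323.53487 + 1431882.41845 = 1677654.96942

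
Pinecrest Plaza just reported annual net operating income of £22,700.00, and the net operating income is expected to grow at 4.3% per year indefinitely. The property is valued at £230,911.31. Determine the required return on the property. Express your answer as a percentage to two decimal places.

14.55%

D₁ = £22,700.00 × 1.043 = £23,676.1000
P = D₁/(r − g) ⇒ r = D₁/P + g = £23,676.1000/£230,911.31 + 0.043 = 0.102533 + 0.043 = 0.145533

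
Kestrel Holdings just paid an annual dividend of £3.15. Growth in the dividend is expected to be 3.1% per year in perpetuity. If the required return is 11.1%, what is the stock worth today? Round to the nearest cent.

D₁ = D₀ × (1 + g) = £3.15 × 1.031 = £3.2477
Growing perpetuity: P = D₁ / (r − g) = £3.2477 / (0.111 − 0.031) = £40.60

£40.60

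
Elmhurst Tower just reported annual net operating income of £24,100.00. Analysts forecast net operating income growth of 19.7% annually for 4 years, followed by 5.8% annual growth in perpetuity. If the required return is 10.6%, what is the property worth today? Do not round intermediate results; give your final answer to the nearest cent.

D_1 = 28847.70000
D_2 = 34530.69690
D_3 = 41333.24419
D_4 = 49475.89329
Terminal value at year 4: TV = D_4×(1+g_2)/(r−g_2) = 52345.49511/0.048 = 1090531.14803
P_0 = D_1/(1+r)^1 + D_2/(1+r)^2 + D_3/(1+r)^3 + D_4/(1+r)^4 + TV/(1+r)^4
    = 26082.91139 + 28228.97372 + 30551.61080 + 33065.35093 + 728815.44341 = 846744.29025

£846744.29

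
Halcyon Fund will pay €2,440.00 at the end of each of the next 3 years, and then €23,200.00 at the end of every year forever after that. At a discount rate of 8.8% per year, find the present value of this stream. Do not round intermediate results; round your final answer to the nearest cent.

PV of 3-year annuity: €2,440.00 × [1 − (1+0.088)^−3] / 0.088 = 6198.44076
Perpetuity value at year 3: €23,200.00 / 0.088 = 263636.36364
PV of perpetuity: 263636.36364 / (1+0.088)^3 = 204700.36953
Total PV = 6198.44076 + 204700.36953 = 210898.81029

€210898.81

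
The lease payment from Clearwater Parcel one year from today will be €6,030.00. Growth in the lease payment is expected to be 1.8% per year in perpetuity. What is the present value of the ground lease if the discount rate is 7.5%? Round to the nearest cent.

Growing perpetuity: P = D₁ / (r − g) = €6,030.0000 / (0.075 − 0.018) = €105,789.47

€105789.47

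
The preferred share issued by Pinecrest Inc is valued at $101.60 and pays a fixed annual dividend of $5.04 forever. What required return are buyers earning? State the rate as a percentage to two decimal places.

4.96%

P = C/r ⇒ r = C/P = $5.04/$101.60 = 0.049606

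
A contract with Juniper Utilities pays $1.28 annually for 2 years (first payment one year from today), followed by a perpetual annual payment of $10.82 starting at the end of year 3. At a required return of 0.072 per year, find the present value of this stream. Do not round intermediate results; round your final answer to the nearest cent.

$133.08

PV of 2-year annuity: $1.28 × [1 − (1+0.072)^−2] / 0.072 = 2.30786
Perpetuity value at year 2: $10.82 / 0.072 = 150.27778
PV of perpetuity: 150.27778 / (1+0.072)^2 = 130.76912
Total PV = 2.30786 + 130.76912 = 133.07698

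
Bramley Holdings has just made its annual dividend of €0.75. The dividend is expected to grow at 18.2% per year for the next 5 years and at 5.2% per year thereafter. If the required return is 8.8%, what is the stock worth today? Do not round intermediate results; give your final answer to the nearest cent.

D_1 = 0.88650
D_2 = 1.04784
D_3 = 1.23855
D_4 = 1.46397
D_5 = 1.73041
Terminal value at year 5: TV = D_5×(1+g_2)/(r−g_2) = 1.82039/0.036 = 50.56638
P_0 = D_1/(1+r)^1 + D_2/(1+r)^2 + D_3/(1+r)^3 + D_4/(1+r)^4 + D_5/(1+r)^5 + TV/(1+r)^5
    = 0.81480 + 0.88519 + 0.96167 + 1.04476 + 1.13502 + 33.16786 = 38.00930

€38.01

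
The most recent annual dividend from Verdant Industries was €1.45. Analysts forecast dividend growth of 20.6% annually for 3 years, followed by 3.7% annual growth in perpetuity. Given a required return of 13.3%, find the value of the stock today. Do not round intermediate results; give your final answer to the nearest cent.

€23.82

D_1 = 1.74870
D_2 = 2.10893
D_3 = 2.54337
Terminal value at year 3: TV = D_3×(1+g_2)/(r−g_2) = 2.63748/0.096 = 27.47372
P_0 = D_1/(1+r)^1 + D_2/(1+r)^2 + D_3/(1+r)^3 + TV/(1+r)^3
    = 1.54342 + 1.64287 + 1.74872 + 18.88982 = 23.82483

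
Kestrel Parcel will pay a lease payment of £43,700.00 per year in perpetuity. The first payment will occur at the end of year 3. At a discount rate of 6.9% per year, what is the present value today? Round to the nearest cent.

£554213.29

Value at end of year 2: C / r = £43,700.00 / 0.069 = £633,333.3333
Discount to today: PV = £633,333.3333 / (1 + 0.069)^2 = £633,333.3333 / 1.142761 = £554,213.29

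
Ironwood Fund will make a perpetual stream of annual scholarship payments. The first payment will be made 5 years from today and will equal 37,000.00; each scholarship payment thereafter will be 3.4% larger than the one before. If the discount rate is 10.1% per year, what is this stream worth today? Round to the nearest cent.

375818.06

Value at end of year 4: C₁ / (r − g) = 37,000.00 / (0.101 − 0.034) = 552,238.8060
Discount to today: PV = 552,238.8060 / (1 + 0.101)^4 = 552,238.8060 / 1.469431 = 375,818.06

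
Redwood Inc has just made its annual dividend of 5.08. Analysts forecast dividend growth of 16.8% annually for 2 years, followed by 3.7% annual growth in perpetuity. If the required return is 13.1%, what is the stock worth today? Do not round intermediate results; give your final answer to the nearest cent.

D_1 = 5.93344
D_2 = 6.93026
Terminal value at year 2: TV = D_2×(1+g_2)/(r−g_2) = 7.18668/0.094 = 76.45402
P_0 = D_1/(1+r)^1 + D_2/(1+r)^2 + TV/(1+r)^2
    = 5.24619 + 5.41782 + 59.76888 = 70.43288

70.43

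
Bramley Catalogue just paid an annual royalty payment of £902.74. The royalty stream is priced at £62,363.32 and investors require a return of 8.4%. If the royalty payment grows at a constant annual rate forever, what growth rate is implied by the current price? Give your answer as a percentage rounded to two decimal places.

P = D₀(1+g)/(r−g) ⇒ P(r−g) = D₀(1+g) ⇒ g(P+D₀) = P·r − D₀
g = (P·r − D₀)/(P + D₀) = (£62,363.32×0.084 − £902.74) / (£62,363.32 + £902.74) = 0.068532

6.85%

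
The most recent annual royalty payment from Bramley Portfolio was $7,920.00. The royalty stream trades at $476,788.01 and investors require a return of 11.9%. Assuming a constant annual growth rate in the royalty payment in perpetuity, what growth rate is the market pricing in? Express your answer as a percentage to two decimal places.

P = D₀(1+g)/(r−g) ⇒ P(r−g) = D₀(1+g) ⇒ g(P+D₀) = P·r − D₀
g = (P·r − D₀)/(P + D₀) = ($476,788.01×0.119 − $7,920.00) / ($476,788.01 + $7,920.00) = 0.100716

10.07%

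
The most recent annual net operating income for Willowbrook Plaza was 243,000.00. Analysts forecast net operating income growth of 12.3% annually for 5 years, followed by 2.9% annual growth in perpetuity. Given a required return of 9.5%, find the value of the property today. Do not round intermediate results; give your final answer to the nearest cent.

D_1 = 272889.00000
D_2 = 306454.34700
D_3 = 344148.23168
D_4 = 386478.46418
D_5 = 434015.31527
Terminal value at year 5: TV = D_5×(1+g_2)/(r−g_2) = 446601.75941/0.066 = 6766693.32446
P_0 = D_1/(1+r)^1 + D_2/(1+r)^2 + D_3/(1+r)^3 + D_4/(1+r)^4 + D_5/(1+r)^5 + TV/(1+r)^5
    = 249213.69863 + 255586.28636 + 262121.82610 + 268824.48467 + 275698.53542 + 4298390.80218 = 5609835.63335

5609835.63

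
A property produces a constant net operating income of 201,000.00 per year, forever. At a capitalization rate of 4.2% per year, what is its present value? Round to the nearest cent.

Level perpetuity: PV = C / r = 201,000.00 / 0.042 = 4,785,714.29

4785714.29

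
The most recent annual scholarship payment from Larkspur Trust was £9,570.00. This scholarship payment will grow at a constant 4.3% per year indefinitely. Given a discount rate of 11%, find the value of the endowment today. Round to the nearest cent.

D₁ = D₀ × (1 + g) = £9,570.00 × 1.043 = £9,981.5100
Growing perpetuity: P = D₁ / (r − g) = £9,981.5100 / (0.11 − 0.043) = £148,977.76

£148977.76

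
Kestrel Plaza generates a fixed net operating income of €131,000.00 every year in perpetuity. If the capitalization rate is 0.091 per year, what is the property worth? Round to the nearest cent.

€1439560.44

Level perpetuity: PV = C / r = €131,000.00 / 0.091 = €1,439,560.44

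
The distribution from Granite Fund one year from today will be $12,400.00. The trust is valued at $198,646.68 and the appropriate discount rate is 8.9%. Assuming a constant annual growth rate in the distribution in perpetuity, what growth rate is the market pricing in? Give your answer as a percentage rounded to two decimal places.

2.66%

P = D₁/(r−g) ⇒ g = r − D₁/P = 0.089 − $12,400.00/$198,646.68 = 0.026578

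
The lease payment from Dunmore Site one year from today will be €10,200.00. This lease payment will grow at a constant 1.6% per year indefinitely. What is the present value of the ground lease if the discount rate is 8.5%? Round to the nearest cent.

€147826.09

Growing perpetuity: P = D₁ / (r − g) = €10,200.0000 / (0.085 − 0.016) = €147,826.09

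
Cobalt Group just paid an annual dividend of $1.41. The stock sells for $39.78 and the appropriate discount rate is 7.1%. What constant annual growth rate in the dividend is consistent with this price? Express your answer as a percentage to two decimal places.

3.43%

P = D₀(1+g)/(r−g) ⇒ P(r−g) = D₀(1+g) ⇒ g(P+D₀) = P·r − D₀
g = (P·r − D₀)/(P + D₀) = ($39.78×0.071 − $1.41) / ($39.78 + $1.41) = 0.034338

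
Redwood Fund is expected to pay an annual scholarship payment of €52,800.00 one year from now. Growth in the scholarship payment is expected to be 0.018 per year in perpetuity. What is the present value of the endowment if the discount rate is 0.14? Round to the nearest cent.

€432786.89

Growing perpetuity: P = D₁ / (r − g) = €52,800.0000 / (0.14 − 0.018) = €432,786.89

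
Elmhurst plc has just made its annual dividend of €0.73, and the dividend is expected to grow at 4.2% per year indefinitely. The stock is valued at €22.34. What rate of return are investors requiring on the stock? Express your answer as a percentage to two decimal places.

7.60%

D₁ = €0.73 × 1.042 = €0.7607
P = D₁/(r − g) ⇒ r = D₁/P + g = €0.7607/€22.34 + 0.042 = 0.034049 + 0.042 = 0.076049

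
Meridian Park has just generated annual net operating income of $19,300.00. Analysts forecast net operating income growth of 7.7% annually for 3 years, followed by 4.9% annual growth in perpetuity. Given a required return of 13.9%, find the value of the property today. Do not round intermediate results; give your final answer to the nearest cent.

$242002.81

D_1 = 20786.10000
D_2 = 22386.62970
D_3 = 24110.40019
Terminal value at year 3: TV = D_3×(1+g_2)/(r−g_2) = 25291.80980/0.09 = 281020.10885
P_0 = D_1/(1+r)^1 + D_2/(1+r)^2 + D_3/(1+r)^3 + TV/(1+r)^3
    = 18249.42932 + 17256.04511 + 16316.73449 + 190180.60534 = 242002.81427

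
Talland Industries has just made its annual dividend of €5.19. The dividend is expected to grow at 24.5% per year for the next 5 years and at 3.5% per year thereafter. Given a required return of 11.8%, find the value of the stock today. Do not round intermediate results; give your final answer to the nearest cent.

D_1 = 6.46155
D_2 = 8.04463
D_3 = 10.01556
D_4 = 12.46938
D_5 = 15.52437
Terminal value at year 5: TV = D_5×(1+g_2)/(r−g_2) = 16.06773/0.083 = 193.58708
P_0 = D_1/(1+r)^1 + D_2/(1+r)^2 + D_3/(1+r)^3 + D_4/(1+r)^4 + D_5/(1+r)^5 + TV/(1+r)^5
    = 5.77956 + 6.43610 + 7.16721 + 7.98137 + 8.88802 + 110.83256 = 147.08482

€147.08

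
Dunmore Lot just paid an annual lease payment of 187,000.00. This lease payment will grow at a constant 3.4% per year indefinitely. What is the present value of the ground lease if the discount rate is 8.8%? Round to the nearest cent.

D₁ = D₀ × (1 + g) = 187,000.00 × 1.034 = 193,358.0000
Growing perpetuity: P = D₁ / (r − g) = 193,358.0000 / (0.088 − 0.034) = 3,580,703.70

3580703.70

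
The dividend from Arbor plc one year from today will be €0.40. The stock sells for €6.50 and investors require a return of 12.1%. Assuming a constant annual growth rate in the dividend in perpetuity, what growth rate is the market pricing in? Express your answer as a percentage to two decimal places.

P = D₁/(r−g) ⇒ g = r − D₁/P = 0.121 − €0.40/€6.50 = 0.059462

5.95%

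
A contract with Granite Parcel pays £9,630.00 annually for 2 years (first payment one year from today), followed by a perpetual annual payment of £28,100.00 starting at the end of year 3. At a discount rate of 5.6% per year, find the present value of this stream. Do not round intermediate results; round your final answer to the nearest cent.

PV of 2-year annuity: £9,630.00 × [1 − (1+0.056)^−2] / 0.056 = 17755.03616
Perpetuity value at year 2: £28,100.00 / 0.056 = 501785.71429
PV of perpetuity: 501785.71429 / (1+0.056)^2 = 449977.14564
Total PV = 17755.03616 + 449977.14564 = 467732.18180

£467732.18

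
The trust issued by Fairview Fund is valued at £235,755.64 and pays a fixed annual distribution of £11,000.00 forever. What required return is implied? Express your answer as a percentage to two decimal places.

P = C/r ⇒ r = C/P = £11,000.00/£235,755.64 = 0.046658

4.67%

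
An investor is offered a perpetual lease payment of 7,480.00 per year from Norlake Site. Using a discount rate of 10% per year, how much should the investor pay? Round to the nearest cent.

Level perpetuity: PV = C / r = 7,480.00 / 0.1 = 74,800.00

74800.00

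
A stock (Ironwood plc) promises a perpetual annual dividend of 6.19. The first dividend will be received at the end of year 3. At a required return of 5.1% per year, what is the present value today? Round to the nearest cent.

109.88

Value at end of year 2: C / r = 6.19 / 0.051 = 121.3725
Discount to today: PV = 121.3725 / (1 + 0.051)^2 = 121.3725 / 1.104601 = 109.88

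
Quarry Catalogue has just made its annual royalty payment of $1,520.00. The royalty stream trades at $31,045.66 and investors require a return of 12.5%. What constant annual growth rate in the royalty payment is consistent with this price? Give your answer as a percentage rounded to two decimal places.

7.25%

P = D₀(1+g)/(r−g) ⇒ P(r−g) = D₀(1+g) ⇒ g(P+D₀) = P·r − D₀
g = (P·r − D₀)/(P + D₀) = ($31,045.66×0.125 − $1,520.00) / ($31,045.66 + $1,520.00) = 0.072491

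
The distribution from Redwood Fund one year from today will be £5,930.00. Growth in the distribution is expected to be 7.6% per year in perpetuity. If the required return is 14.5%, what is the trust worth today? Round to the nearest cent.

£85942.03

Growing perpetuity: P = D₁ / (r − g) = £5,930.0000 / (0.145 − 0.076) = £85,942.03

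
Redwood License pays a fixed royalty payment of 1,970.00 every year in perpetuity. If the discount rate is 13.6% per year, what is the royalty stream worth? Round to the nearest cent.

14485.29

Level perpetuity: PV = C / r = 1,970.00 / 0.136 = 14,485.29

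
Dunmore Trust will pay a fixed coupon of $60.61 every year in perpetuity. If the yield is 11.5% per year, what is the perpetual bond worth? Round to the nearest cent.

Level perpetuity: PV = C / r = $60.61 / 0.115 = $527.04

$527.04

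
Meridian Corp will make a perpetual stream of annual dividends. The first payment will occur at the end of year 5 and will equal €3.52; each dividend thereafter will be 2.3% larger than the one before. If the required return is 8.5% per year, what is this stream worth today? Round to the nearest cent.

Value at end of year 4: C₁ / (r − g) = €3.52 / (0.085 − 0.023) = €56.7742
Discount to today: PV = €56.7742 / (1 + 0.085)^4 = €56.7742 / 1.385859 = €40.97

€40.97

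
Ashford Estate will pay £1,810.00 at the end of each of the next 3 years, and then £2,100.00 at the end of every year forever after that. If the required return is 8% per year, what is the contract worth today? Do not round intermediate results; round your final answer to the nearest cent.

PV of 3-year annuity: £1,810.00 × [1 − (1+0.08)^−3] / 0.08 = 4664.54555
Perpetuity value at year 3: £2,100.00 / 0.08 = 26250.00000
PV of perpetuity: 26250.00000 / (1+0.08)^3 = 20838.09633
Total PV = 4664.54555 + 20838.09633 = 25502.64187

£25502.64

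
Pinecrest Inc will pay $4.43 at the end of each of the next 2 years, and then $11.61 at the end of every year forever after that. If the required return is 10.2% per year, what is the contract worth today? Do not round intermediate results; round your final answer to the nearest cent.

$101.40

PV of 2-year annuity: $4.43 × [1 − (1+0.102)^−2] / 0.102 = 7.66784
Perpetuity value at year 2: $11.61 / 0.102 = 113.82353
PV of perpetuity: 113.82353 / (1+0.102)^2 = 93.72789
Total PV = 7.66784 + 93.72789 = 101.39574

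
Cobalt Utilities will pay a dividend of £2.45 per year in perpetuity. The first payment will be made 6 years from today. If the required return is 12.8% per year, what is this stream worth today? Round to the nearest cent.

Value at end of year 5: C / r = £2.45 / 0.128 = £19.1406
Discount to today: PV = £19.1406 / (1 + 0.128)^5 = £19.1406 / 1.826188 = £10.48

£10.48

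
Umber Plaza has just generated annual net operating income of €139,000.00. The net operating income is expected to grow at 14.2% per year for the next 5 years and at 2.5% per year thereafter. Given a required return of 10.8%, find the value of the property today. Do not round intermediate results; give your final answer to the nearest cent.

€2758264.48

D_1 = 158738.00000
D_2 = 181278.79600
D_3 = 207020.38503
D_4 = 236417.27971
D_5 = 269988.53342
Terminal value at year 5: TV = D_5×(1+g_2)/(r−g_2) = 276738.24676/0.083 = 3334195.74410
P_0 = D_1/(1+r)^1 + D_2/(1+r)^2 + D_3/(1+r)^3 + D_4/(1+r)^4 + D_5/(1+r)^5 + TV/(1+r)^5
    = 143265.34296 + 147661.57190 + 152192.70316 + 156862.87637 + 161676.35813 + 1996605.62752 = 2758264.48004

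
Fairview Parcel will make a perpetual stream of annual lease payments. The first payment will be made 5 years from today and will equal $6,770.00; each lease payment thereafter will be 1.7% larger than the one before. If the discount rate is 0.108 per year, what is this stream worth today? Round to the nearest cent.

$49361.49

Value at end of year 4: C₁ / (r − g) = $6,770.00 / (0.108 − 0.017) = $74,395.6044
Discount to today: PV = $74,395.6044 / (1 + 0.108)^4 = $74,395.6044 / 1.507159 = $49,361.49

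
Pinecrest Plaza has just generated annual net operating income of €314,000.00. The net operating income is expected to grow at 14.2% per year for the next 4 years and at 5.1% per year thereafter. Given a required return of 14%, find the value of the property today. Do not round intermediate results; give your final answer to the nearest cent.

D_1 = 358588.00000
D_2 = 409507.49600
D_3 = 467657.56043
D_4 = 534064.93401
Terminal value at year 4: TV = D_4×(1+g_2)/(r−g_2) = 561302.24565/0.089 = 6306766.80503
P_0 = D_1/(1+r)^1 + D_2/(1+r)^2 + D_3/(1+r)^3 + D_4/(1+r)^4 + TV/(1+r)^4
    = 314550.87719 + 315102.72084 + 315655.53263 + 316209.31426 + 3734112.23923 = 4995630.68416

€4995630.68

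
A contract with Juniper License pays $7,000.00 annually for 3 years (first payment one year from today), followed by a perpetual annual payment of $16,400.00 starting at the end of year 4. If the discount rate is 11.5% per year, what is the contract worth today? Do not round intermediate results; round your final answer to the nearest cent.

PV of 3-year annuity: $7,000.00 × [1 − (1+0.115)^−3] / 0.115 = 16958.33570
Perpetuity value at year 3: $16,400.00 / 0.115 = 142608.69565
PV of perpetuity: 142608.69565 / (1+0.115)^3 = 102877.73772
Total PV = 16958.33570 + 102877.73772 = 119836.07342

$119836.07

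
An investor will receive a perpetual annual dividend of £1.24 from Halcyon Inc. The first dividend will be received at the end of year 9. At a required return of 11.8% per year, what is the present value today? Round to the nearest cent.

£4.31

Value at end of year 8: C / r = £1.24 / 0.118 = £10.5085
Discount to today: PV = £10.5085 / (1 + 0.118)^8 = £10.5085 / 2.440813 = £4.31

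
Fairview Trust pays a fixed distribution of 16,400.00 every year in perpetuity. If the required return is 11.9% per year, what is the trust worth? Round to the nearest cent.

137815.13

Level perpetuity: PV = C / r = 16,400.00 / 0.119 = 137,815.13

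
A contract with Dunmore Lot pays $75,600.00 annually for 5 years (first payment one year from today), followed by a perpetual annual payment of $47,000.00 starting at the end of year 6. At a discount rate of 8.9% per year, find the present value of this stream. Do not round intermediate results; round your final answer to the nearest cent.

PV of 5-year annuity: $75,600.00 × [1 − (1+0.089)^−5] / 0.089 = 294822.20763
Perpetuity value at year 5: $47,000.00 / 0.089 = 528089.88764
PV of perpetuity: 528089.88764 / (1+0.089)^5 = 344800.94903
Total PV = 294822.20763 + 344800.94903 = 639623.15666

$639623.16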